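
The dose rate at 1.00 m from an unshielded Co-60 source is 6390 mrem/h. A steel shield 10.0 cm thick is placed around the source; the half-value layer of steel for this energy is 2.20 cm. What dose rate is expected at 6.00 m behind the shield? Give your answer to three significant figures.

Distance alone: 6390 × (1.00/6.00)² = 6390 × 0.02778 = 177.5 mrem/h.
Shield: 10.0/2.20 = 4.545 half-value layers → attenuation 2^(−4.545) = 0.04284.
Combined: 177.5 × 0.04284 = 7.604 mrem/h.

7.60 mrem/h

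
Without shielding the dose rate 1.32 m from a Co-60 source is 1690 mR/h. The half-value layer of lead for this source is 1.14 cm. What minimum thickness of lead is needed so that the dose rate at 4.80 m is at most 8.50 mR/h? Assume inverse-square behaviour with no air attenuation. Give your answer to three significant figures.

At 4.80 m, distance alone gives 1690 × (1.32/4.80)² = 1690 × 0.07563 = 127.8 mR/h.
Further attenuation needed: 127.8/8.50 = 15.04.
n = log₂(15.04) = 3.911 half-value layers.
Thickness = 3.911 × 1.14 cm = 4.459 cm.

4.46 cm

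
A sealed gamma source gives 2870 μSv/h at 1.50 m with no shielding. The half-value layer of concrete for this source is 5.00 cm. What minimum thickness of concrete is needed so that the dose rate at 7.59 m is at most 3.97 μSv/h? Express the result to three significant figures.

At 7.59 m, distance alone gives 2870 × (1.50/7.59)² = 2870 × 0.03906 = 112.1 μSv/h.
Further attenuation needed: 112.1/3.97 = 28.24.
n = log₂(28.24) = 4.820 half-value layers.
Thickness = 4.820 × 5.00 cm = 24.10 cm.

24.1 cm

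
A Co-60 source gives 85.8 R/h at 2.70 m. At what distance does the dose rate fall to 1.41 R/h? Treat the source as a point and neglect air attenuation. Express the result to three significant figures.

Intensity scales as (d₁/d₂)², so d₂ = d₁·√(I₁/I₂).
I₁/I₂ = 85.8/1.41 = 60.85, so d₂ = 2.70 × √60.85 = 21.06 m.

21.1 m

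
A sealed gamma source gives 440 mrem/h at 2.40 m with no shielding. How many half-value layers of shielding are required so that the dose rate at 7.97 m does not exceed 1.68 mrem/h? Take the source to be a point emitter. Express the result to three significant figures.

4.57 half-value layers

At 7.97 m, distance alone gives (2.40/7.97)² = 0.09068, so 440 × 0.09068 = 39.90 mrem/h.
Further attenuation needed: 39.90/1.68 = 23.75.
n = log₂(23.75) = 4.570 half-value layers.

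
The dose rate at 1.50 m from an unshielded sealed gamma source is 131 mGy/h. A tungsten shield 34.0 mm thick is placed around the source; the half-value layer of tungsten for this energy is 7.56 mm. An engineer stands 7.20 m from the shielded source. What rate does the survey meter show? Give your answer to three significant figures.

0.252 mGy/h

Distance alone: (1.50/7.20)² = 0.04340, so 131 × 0.04340 = 5.685 mGy/h.
Shield: 34.0/7.56 = 4.497 half-value layers → attenuation 2^(−4.497) = 0.04429.
Combined: 5.685 × 0.04429 = 0.2518 mGy/h.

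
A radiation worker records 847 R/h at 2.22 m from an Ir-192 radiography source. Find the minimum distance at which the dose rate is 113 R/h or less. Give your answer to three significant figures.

Intensity scales as (d₁/d₂)², so d₂ = d₁·√(I₁/I₂).
I₁/I₂ = 847/113 = 7.496, so d₂ = 2.22 × √7.496 = 6.078 m.

6.08 m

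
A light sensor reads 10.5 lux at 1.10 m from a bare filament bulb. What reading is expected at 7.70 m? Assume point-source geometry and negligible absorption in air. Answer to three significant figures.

Applying the 1/r² law, the rate at 7.70 m is
10.5 × (1.10/7.70)² = 10.5 × 0.02041 = 0.2143 lux.

0.214 lux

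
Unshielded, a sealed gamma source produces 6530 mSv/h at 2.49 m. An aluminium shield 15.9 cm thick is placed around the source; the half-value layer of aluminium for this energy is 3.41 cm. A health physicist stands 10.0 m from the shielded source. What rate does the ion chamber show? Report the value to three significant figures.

Distance alone: (2.49/10.0)² = 0.06200, so 6530 × 0.06200 = 404.9 mSv/h.
Shield: 15.9/3.41 = 4.663 half-value layers → attenuation 2^(−4.663) = 0.03947.
Combined: 404.9 × 0.03947 = 15.98 mSv/h.

16.0 mSv/h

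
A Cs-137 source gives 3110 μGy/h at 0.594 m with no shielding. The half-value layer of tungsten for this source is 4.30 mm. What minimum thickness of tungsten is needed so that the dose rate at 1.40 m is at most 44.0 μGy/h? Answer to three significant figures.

15.8 mm

At 1.40 m, distance alone gives 3110 × (0.594/1.40)² = 3110 × 0.1800 = 559.8 μGy/h.
Further attenuation needed: 559.8/44.0 = 12.72.
n = log₂(12.72) = 3.669 half-value layers.
Thickness = 3.669 × 4.30 mm = 15.78 mm.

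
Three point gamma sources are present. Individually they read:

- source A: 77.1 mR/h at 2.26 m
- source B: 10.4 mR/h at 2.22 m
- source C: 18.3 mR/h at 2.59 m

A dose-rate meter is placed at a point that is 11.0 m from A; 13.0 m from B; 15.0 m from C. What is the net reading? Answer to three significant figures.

Each source contributes Iᵢ·(dᵢ/rᵢ)²; contributions add.
A: 77.1 × (2.26/11.0)² = 3.255 mR/h
B: 10.4 × (2.22/13.0)² = 0.3033 mR/h
C: 18.3 × (2.59/15.0)² = 0.5456 mR/h
Total = 3.255 + 0.3033 + 0.5456 = 4.104 mR/h.

4.10 mR/h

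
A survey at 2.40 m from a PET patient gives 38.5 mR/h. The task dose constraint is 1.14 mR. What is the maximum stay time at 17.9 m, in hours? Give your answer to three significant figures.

Intensity scales as (d₁/d₂)², so rate at 17.9 m:
38.5 × (2.40/17.9)² = 38.5 × 0.01798 = 0.6922 mR/h.
Stay time = 1.14 mR ÷ 0.6922 mR/h = 1.647 h.

1.65 h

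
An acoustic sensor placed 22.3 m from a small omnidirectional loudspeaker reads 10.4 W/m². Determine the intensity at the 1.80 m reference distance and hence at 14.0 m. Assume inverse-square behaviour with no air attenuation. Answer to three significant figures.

1600 W/m²; 26.4 W/m²

By the inverse-square law,
At 1.80 m: (22.3/1.80)² = 153.5, so 10.4 × 153.5 = 1596 W/m²
At 14.0 m: (1.80/14.0)² = 0.01653, so 1596 × 0.01653 = 26.38 W/m².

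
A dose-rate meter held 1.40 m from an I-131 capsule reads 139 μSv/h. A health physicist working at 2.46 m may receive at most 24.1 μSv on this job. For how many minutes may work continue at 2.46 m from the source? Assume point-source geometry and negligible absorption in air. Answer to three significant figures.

32.1 min

Using I₁d₁² = I₂d₂², rate at 2.46 m:
(1.40/2.46)² = 0.3239, so 139 × 0.3239 = 45.02 μSv/h.
Stay time = 24.1 μSv ÷ 45.02 μSv/h = 0.5353 h = 32.12 min.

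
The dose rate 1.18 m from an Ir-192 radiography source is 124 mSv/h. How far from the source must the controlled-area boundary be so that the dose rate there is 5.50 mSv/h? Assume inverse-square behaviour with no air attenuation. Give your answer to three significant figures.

5.60 m

Using I₁d₁² = I₂d₂², d₂ = d₁·√(I₁/I₂).
I₁/I₂ = 124/5.50 = 22.55, so d₂ = 1.18 × √22.55 = 5.603 m.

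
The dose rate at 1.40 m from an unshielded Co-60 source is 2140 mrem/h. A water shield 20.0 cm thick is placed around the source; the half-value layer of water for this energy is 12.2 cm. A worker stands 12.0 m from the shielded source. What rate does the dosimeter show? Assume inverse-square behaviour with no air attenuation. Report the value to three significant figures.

9.35 mrem/h

Distance alone: (1.40/12.0)² = 0.01361, so 2140 × 0.01361 = 29.13 mrem/h.
Shield: 20.0/12.2 = 1.639 half-value layers → attenuation 2^(−1.639) = 0.3211.
Combined: 29.13 × 0.3211 = 9.354 mrem/h.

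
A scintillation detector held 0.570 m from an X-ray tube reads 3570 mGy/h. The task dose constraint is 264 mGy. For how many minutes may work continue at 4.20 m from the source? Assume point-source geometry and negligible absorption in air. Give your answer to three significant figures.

Intensity scales as (d₁/d₂)², so rate at 4.20 m:
3570 × (0.570/4.20)² = 3570 × 0.01842 = 65.76 mGy/h.
Stay time = 264 mGy ÷ 65.76 mGy/h = 4.015 h = 240.9 min.

241 min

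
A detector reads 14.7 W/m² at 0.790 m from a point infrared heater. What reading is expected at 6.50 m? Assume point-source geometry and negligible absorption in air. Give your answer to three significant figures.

Since intensity falls as 1/r², the rate at 6.50 m is
14.7 × (0.790/6.50)² = 14.7 × 0.01477 = 0.2171 W/m².

0.217 W/m²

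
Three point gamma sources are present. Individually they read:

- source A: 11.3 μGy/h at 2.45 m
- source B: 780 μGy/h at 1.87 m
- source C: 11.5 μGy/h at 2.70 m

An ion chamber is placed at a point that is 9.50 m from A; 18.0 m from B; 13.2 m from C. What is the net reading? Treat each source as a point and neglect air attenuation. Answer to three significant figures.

9.65 μGy/h

Each source contributes Iᵢ·(dᵢ/rᵢ)²; contributions add.
A: 11.3 × (2.45/9.50)² = 0.7516 μGy/h
B: 780 × (1.87/18.0)² = 8.418 μGy/h
C: 11.5 × (2.70/13.2)² = 0.4811 μGy/h
Total = 0.7516 + 8.418 + 0.4811 = 9.651 μGy/h.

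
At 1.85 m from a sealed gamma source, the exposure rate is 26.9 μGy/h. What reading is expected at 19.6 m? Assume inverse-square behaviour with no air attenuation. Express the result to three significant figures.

Applying the 1/r² law, the rate at 19.6 m is
26.9 × (1.85/19.6)² = 26.9 × 0.008909 = 0.2397 μGy/h.

0.240 μGy/h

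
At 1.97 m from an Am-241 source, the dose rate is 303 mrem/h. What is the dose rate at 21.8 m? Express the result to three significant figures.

2.47 mrem/h

Since intensity falls as 1/r², the rate at 21.8 m is
303 × (1.97/21.8)² = 303 × 0.008166 = 2.474 mrem/h.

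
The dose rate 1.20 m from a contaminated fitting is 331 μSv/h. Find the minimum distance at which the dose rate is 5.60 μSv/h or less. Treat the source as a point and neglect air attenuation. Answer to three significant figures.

Using I₁d₁² = I₂d₂², d₂ = d₁·√(I₁/I₂).
I₁/I₂ = 331/5.60 = 59.11, so d₂ = 1.20 × √59.11 = 9.226 m.

9.23 m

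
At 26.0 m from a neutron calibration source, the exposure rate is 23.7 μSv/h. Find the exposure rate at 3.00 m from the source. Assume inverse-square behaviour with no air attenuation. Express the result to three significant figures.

1780 μSv/h

Applying the 1/r² law, the rate at 3.00 m is
(26.0/3.00)² = 75.11, so 23.7 × 75.11 = 1780 μSv/h.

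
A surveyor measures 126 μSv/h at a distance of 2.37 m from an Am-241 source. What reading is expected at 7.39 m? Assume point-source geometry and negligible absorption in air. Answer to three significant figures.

13.0 μSv/h

Using I₁d₁² = I₂d₂², the rate at 7.39 m is
126 × (2.37/7.39)² = 126 × 0.1029 = 12.97 μSv/h.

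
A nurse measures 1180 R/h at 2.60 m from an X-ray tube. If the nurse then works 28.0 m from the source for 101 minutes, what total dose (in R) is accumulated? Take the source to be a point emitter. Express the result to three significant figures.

17.1 R

By the inverse-square law, rate at 28.0 m:
1180 × (2.60/28.0)² = 1180 × 0.008622 = 10.17 R/h.
Dose = rate × time = 10.17 R/h × 1.683 h = 17.12 R.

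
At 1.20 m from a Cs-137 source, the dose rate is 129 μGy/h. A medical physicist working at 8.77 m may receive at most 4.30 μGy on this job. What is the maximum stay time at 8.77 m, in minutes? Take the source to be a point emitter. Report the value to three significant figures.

107 min

Using I₁d₁² = I₂d₂², rate at 8.77 m:
(1.20/8.77)² = 0.01872, so 129 × 0.01872 = 2.415 μGy/h.
Stay time = 4.30 μGy ÷ 2.415 μGy/h = 1.781 h = 106.9 min.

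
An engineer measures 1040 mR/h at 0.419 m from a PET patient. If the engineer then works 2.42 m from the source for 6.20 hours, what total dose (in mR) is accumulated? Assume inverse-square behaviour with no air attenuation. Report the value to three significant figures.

Applying the 1/r² law, rate at 2.42 m:
(0.419/2.42)² = 0.02998, so 1040 × 0.02998 = 31.18 mR/h.
Dose = rate × time = 31.18 mR/h × 6.200 h = 193.3 mR.

193 mR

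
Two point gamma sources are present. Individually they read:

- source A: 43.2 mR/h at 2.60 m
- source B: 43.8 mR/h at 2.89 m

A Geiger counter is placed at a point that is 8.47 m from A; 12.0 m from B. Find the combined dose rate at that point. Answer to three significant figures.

6.61 mR/h

By superposition, sum each source's inverse-square contribution:
A: 43.2 × (2.60/8.47)² = 4.071 mR/h
B: 43.8 × (2.89/12.0)² = 2.540 mR/h
Total = 4.071 + 2.540 = 6.611 mR/h.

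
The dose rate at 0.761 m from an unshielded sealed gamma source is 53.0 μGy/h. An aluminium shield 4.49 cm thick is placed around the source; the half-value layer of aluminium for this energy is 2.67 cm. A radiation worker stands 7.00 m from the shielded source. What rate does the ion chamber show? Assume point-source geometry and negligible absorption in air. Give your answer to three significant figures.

0.195 μGy/h

Distance alone: 53.0 × (0.761/7.00)² = 53.0 × 0.01182 = 0.6265 μGy/h.
Shield: 4.49/2.67 = 1.682 half-value layers → attenuation 2^(−1.682) = 0.3117.
Combined: 0.6265 × 0.3117 = 0.1953 μGy/h.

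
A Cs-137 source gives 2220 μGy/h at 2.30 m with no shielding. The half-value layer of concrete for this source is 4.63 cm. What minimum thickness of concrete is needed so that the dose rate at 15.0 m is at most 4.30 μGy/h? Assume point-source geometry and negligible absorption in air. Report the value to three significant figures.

At 15.0 m, distance alone gives (2.30/15.0)² = 0.02351, so 2220 × 0.02351 = 52.19 μGy/h.
Further attenuation needed: 52.19/4.30 = 12.14.
n = log₂(12.14) = 3.602 half-value layers.
Thickness = 3.602 × 4.63 cm = 16.68 cm.

16.7 cm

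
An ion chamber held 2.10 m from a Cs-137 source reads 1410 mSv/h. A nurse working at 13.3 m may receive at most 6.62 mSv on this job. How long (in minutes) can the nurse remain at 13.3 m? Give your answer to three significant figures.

Using I₁d₁² = I₂d₂², rate at 13.3 m:
(2.10/13.3)² = 0.02493, so 1410 × 0.02493 = 35.15 mSv/h.
Stay time = 6.62 mSv ÷ 35.15 mSv/h = 0.1883 h = 11.30 min.

11.3 min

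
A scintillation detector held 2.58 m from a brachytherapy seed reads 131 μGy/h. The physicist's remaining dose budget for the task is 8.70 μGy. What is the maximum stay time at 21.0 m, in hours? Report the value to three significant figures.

Since intensity falls as 1/r², rate at 21.0 m:
(2.58/21.0)² = 0.01509, so 131 × 0.01509 = 1.977 μGy/h.
Stay time = 8.70 μGy ÷ 1.977 μGy/h = 4.401 h.

4.40 h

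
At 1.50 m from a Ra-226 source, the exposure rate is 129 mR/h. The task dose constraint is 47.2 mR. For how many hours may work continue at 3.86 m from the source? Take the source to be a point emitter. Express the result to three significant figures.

Intensity scales as (d₁/d₂)², so rate at 3.86 m:
129 × (1.50/3.86)² = 129 × 0.1510 = 19.48 mR/h.
Stay time = 47.2 mR ÷ 19.48 mR/h = 2.423 h.

2.42 h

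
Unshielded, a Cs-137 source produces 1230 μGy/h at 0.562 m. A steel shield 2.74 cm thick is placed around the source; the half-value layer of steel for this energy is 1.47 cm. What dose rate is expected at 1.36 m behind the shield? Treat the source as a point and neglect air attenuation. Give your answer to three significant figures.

Distance alone: (0.562/1.36)² = 0.1708, so 1230 × 0.1708 = 210.1 μGy/h.
Shield: 2.74/1.47 = 1.864 half-value layers → attenuation 2^(−1.864) = 0.2747.
Combined: 210.1 × 0.2747 = 57.71 μGy/h.

57.7 μGy/h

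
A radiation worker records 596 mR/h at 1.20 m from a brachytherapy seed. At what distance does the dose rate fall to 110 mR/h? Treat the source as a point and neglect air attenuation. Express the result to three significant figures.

2.79 m

Since intensity falls as 1/r², d₂ = d₁·√(I₁/I₂).
I₁/I₂ = 596/110 = 5.418, so d₂ = 1.20 × √5.418 = 2.793 m.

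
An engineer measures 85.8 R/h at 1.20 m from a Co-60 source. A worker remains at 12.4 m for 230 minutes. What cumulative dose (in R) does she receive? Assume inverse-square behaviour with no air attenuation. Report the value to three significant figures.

3.08 R

Using I₁d₁² = I₂d₂², rate at 12.4 m:
85.8 × (1.20/12.4)² = 85.8 × 0.009365 = 0.8035 R/h.
Dose = rate × time = 0.8035 R/h × 3.833 h = 3.080 R.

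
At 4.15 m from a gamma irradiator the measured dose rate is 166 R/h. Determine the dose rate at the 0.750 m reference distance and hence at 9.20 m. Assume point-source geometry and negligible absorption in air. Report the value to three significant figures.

By the inverse-square law,
At 0.750 m: (4.15/0.750)² = 30.62, so 166 × 30.62 = 5083 R/h
At 9.20 m: (0.750/9.20)² = 0.006646, so 5083 × 0.006646 = 33.78 R/h.

5080 R/h; 33.8 R/h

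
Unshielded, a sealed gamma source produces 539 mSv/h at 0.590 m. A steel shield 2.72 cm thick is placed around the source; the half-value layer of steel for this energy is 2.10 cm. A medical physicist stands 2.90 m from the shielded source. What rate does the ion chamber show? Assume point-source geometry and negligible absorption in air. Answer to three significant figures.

9.09 mSv/h

Distance alone: (0.590/2.90)² = 0.04139, so 539 × 0.04139 = 22.31 mSv/h.
Shield: 2.72/2.10 = 1.295 half-value layers → attenuation 2^(−1.295) = 0.4075.
Combined: 22.31 × 0.4075 = 9.091 mSv/h.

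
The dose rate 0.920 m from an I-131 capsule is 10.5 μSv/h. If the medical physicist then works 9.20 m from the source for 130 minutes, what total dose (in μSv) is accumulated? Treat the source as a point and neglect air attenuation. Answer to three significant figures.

Intensity scales as (d₁/d₂)², so rate at 9.20 m:
10.5 × (0.920/9.20)² = 10.5 × 0.01000 = 0.1050 μSv/h.
Dose = rate × time = 0.1050 μSv/h × 2.167 h = 0.2275 μSv.

0.228 μSv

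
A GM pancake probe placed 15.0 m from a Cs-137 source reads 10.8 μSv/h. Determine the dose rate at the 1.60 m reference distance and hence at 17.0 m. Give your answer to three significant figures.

949 μSv/h; 8.41 μSv/h

Since intensity falls as 1/r²,
At 1.60 m: (15.0/1.60)² = 87.89, so 10.8 × 87.89 = 949.2 μSv/h
At 17.0 m: (1.60/17.0)² = 0.008858, so 949.2 × 0.008858 = 8.408 μSv/h.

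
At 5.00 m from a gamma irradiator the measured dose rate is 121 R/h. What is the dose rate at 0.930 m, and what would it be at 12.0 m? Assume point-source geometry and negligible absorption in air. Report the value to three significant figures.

Intensity scales as (d₁/d₂)², so
At 0.930 m: 121 × (5.00/0.930)² = 121 × 28.91 = 3498 R/h
At 12.0 m: 3498 × (0.930/12.0)² = 3498 × 0.006006 = 21.01 R/h.

3500 R/h; 21.0 R/h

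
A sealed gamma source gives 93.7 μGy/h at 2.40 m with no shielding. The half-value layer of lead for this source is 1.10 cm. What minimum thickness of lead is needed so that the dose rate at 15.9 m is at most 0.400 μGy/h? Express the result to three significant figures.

At 15.9 m, distance alone gives 93.7 × (2.40/15.9)² = 93.7 × 0.02278 = 2.134 μGy/h.
Further attenuation needed: 2.134/0.400 = 5.335.
n = log₂(5.335) = 2.415 half-value layers.
Thickness = 2.415 × 1.10 cm = 2.657 cm.

2.66 cm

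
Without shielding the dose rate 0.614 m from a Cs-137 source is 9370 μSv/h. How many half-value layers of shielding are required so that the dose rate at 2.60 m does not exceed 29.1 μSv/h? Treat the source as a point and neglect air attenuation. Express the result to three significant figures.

At 2.60 m, distance alone gives (0.614/2.60)² = 0.05577, so 9370 × 0.05577 = 522.6 μSv/h.
Further attenuation needed: 522.6/29.1 = 17.96.
n = log₂(17.96) = 4.167 half-value layers.

4.17 half-value layers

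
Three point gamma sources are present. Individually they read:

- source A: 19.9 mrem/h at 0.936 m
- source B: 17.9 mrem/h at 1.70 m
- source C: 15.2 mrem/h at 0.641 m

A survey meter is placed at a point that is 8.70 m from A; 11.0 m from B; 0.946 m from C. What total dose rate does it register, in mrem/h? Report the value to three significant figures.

By superposition, sum each source's inverse-square contribution:
A: 19.9 × (0.936/8.70)² = 0.2303 mrem/h
B: 17.9 × (1.70/11.0)² = 0.4275 mrem/h
C: 15.2 × (0.641/0.946)² = 6.979 mrem/h
Total = 0.2303 + 0.4275 + 6.979 = 7.637 mrem/h.

7.64 mrem/h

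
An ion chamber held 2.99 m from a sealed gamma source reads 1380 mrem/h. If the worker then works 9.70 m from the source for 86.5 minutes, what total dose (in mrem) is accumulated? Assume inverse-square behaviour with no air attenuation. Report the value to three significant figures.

189 mrem

Using I₁d₁² = I₂d₂², rate at 9.70 m:
1380 × (2.99/9.70)² = 1380 × 0.09502 = 131.1 mrem/h.
Dose = rate × time = 131.1 mrem/h × 1.442 h = 189.0 mrem.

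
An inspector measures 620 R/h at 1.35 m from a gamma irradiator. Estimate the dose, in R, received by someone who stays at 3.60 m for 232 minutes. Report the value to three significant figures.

Applying the 1/r² law, rate at 3.60 m:
620 × (1.35/3.60)² = 620 × 0.1406 = 87.17 R/h.
Dose = rate × time = 87.17 R/h × 3.867 h = 337.1 R.

337 R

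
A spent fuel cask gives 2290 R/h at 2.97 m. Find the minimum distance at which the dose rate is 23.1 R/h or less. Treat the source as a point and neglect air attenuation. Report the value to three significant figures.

Applying the 1/r² law, d₂ = d₁·√(I₁/I₂).
I₁/I₂ = 2290/23.1 = 99.13, so d₂ = 2.97 × √99.13 = 29.57 m.

29.6 m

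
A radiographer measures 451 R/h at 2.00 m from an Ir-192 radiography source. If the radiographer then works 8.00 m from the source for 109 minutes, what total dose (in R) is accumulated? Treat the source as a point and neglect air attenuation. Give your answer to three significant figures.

51.2 R

Intensity scales as (d₁/d₂)², so rate at 8.00 m:
(2.00/8.00)² = 0.06250, so 451 × 0.06250 = 28.19 R/h.
Dose = rate × time = 28.19 R/h × 1.817 h = 51.22 R.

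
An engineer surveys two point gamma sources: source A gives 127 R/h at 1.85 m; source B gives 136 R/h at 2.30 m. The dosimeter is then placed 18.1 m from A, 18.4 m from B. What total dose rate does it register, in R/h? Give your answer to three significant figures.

3.45 R/h

Each source contributes Iᵢ·(dᵢ/rᵢ)²; contributions add.
A: 127 × (1.85/18.1)² = 1.327 R/h
B: 136 × (2.30/18.4)² = 2.125 R/h
Total = 1.327 + 2.125 = 3.452 R/h.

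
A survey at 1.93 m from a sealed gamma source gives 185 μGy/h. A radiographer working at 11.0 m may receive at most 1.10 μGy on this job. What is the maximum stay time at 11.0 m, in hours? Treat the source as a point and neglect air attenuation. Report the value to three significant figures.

0.193 h

Intensity scales as (d₁/d₂)², so rate at 11.0 m:
185 × (1.93/11.0)² = 185 × 0.03078 = 5.694 μGy/h.
Stay time = 1.10 μGy ÷ 5.694 μGy/h = 0.1932 h.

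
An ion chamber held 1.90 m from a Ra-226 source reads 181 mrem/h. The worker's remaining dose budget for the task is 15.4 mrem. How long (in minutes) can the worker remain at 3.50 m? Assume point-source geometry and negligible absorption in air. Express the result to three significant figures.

17.3 min

By the inverse-square law, rate at 3.50 m:
(1.90/3.50)² = 0.2947, so 181 × 0.2947 = 53.34 mrem/h.
Stay time = 15.4 mrem ÷ 53.34 mrem/h = 0.2887 h = 17.32 min.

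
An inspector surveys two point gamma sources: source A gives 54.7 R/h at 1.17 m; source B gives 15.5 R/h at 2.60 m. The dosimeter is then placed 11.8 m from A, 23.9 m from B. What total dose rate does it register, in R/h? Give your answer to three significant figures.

Each source contributes Iᵢ·(dᵢ/rᵢ)²; contributions add.
A: 54.7 × (1.17/11.8)² = 0.5378 R/h
B: 15.5 × (2.60/23.9)² = 0.1834 R/h
Total = 0.5378 + 0.1834 = 0.7212 R/h.

0.721 R/h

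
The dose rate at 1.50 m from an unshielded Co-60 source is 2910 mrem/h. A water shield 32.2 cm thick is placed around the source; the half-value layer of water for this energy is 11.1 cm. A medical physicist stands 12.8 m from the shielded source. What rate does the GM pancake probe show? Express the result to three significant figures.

5.35 mrem/h

Distance alone: 2910 × (1.50/12.8)² = 2910 × 0.01373 = 39.95 mrem/h.
Shield: 32.2/11.1 = 2.901 half-value layers → attenuation 2^(−2.901) = 0.1339.
Combined: 39.95 × 0.1339 = 5.349 mrem/h.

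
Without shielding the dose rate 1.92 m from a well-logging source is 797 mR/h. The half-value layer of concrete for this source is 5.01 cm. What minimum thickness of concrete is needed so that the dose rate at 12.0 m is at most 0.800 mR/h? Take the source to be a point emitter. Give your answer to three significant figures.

At 12.0 m, distance alone gives 797 × (1.92/12.0)² = 797 × 0.02560 = 20.40 mR/h.
Further attenuation needed: 20.40/0.800 = 25.50.
n = log₂(25.50) = 4.672 half-value layers.
Thickness = 4.672 × 5.01 cm = 23.41 cm.

23.4 cm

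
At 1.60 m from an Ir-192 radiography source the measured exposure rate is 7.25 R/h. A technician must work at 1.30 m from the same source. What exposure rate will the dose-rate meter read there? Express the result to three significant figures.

Using I₁d₁² = I₂d₂², scaling from 1.60 m to 1.30 m:
(1.60/1.30)² = 1.515, so 7.25 × 1.515 = 10.98 R/h.

11.0 R/h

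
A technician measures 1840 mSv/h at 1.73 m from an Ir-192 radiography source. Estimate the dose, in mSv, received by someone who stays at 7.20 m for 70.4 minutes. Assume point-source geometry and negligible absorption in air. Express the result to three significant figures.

Intensity scales as (d₁/d₂)², so rate at 7.20 m:
(1.73/7.20)² = 0.05773, so 1840 × 0.05773 = 106.2 mSv/h.
Dose = rate × time = 106.2 mSv/h × 1.173 h = 124.6 mSv.

125 mSv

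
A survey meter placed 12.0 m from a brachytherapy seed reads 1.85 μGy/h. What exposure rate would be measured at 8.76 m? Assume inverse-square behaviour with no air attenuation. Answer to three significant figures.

3.47 μGy/h

Intensity scales as (d₁/d₂)², so scaling from 12.0 m to 8.76 m:
(12.0/8.76)² = 1.877, so 1.85 × 1.877 = 3.472 μGy/h.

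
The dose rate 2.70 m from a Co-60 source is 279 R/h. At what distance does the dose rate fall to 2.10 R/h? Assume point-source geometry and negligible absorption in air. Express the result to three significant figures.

Intensity scales as (d₁/d₂)², so d₂ = d₁·√(I₁/I₂).
I₁/I₂ = 279/2.10 = 132.9, so d₂ = 2.70 × √132.9 = 31.13 m.

31.1 m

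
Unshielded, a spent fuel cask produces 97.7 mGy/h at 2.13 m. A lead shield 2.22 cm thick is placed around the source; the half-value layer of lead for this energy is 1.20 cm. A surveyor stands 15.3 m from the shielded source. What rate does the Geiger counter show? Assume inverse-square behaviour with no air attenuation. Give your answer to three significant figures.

0.525 mGy/h

Distance alone: 97.7 × (2.13/15.3)² = 97.7 × 0.01938 = 1.893 mGy/h.
Shield: 2.22/1.20 = 1.850 half-value layers → attenuation 2^(−1.850) = 0.2774.
Combined: 1.893 × 0.2774 = 0.5251 mGy/h.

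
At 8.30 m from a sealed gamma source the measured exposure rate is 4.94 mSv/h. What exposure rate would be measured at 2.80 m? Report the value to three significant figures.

Applying the 1/r² law, scaling from 8.30 m to 2.80 m:
(8.30/2.80)² = 8.787, so 4.94 × 8.787 = 43.41 mSv/h.

43.4 mSv/h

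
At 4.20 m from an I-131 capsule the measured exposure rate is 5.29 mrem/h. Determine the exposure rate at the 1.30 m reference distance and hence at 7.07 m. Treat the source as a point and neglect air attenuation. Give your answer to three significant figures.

55.2 mrem/h; 1.87 mrem/h

Applying the 1/r² law,
At 1.30 m: 5.29 × (4.20/1.30)² = 5.29 × 10.44 = 55.23 mrem/h
At 7.07 m: 55.23 × (1.30/7.07)² = 55.23 × 0.03381 = 1.867 mrem/h.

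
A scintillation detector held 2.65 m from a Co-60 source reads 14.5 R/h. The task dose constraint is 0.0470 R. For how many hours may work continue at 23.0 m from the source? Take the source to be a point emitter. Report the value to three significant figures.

0.244 h

By the inverse-square law, rate at 23.0 m:
14.5 × (2.65/23.0)² = 14.5 × 0.01328 = 0.1926 R/h.
Stay time = 0.0470 R ÷ 0.1926 R/h = 0.2440 h.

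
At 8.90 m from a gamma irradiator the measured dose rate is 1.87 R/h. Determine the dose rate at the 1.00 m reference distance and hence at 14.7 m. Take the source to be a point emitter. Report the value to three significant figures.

148 R/h; 0.685 R/h

Intensity scales as (d₁/d₂)², so
At 1.00 m: 1.87 × (8.90/1.00)² = 1.87 × 79.21 = 148.1 R/h
At 14.7 m: 148.1 × (1.00/14.7)² = 148.1 × 0.004628 = 0.6854 R/h.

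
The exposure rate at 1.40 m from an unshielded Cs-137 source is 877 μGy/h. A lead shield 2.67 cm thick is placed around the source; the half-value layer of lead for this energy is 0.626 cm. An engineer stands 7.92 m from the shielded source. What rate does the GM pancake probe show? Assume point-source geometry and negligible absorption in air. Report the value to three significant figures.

Distance alone: (1.40/7.92)² = 0.03125, so 877 × 0.03125 = 27.41 μGy/h.
Shield: 2.67/0.626 = 4.265 half-value layers → attenuation 2^(−4.265) = 0.05201.
Combined: 27.41 × 0.05201 = 1.426 μGy/h.

1.43 μGy/h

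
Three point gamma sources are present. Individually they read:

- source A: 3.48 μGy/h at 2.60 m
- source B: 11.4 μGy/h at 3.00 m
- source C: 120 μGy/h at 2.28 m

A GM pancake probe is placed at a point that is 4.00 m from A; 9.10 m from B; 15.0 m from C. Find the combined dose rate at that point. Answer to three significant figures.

5.48 μGy/h

By superposition, sum each source's inverse-square contribution:
A: 3.48 × (2.60/4.00)² = 1.470 μGy/h
B: 11.4 × (3.00/9.10)² = 1.239 μGy/h
C: 120 × (2.28/15.0)² = 2.772 μGy/h
Total = 1.470 + 1.239 + 2.772 = 5.481 μGy/h.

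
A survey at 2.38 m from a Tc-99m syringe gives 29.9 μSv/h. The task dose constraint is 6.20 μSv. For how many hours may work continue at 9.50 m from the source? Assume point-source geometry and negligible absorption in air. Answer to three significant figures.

Since intensity falls as 1/r², rate at 9.50 m:
29.9 × (2.38/9.50)² = 29.9 × 0.06276 = 1.877 μSv/h.
Stay time = 6.20 μSv ÷ 1.877 μSv/h = 3.303 h.

3.30 h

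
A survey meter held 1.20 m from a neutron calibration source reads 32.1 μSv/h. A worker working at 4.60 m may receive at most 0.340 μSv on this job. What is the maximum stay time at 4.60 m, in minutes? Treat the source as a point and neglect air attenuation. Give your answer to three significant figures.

9.34 min

Applying the 1/r² law, rate at 4.60 m:
32.1 × (1.20/4.60)² = 32.1 × 0.06805 = 2.184 μSv/h.
Stay time = 0.340 μSv ÷ 2.184 μSv/h = 0.1557 h = 9.342 min.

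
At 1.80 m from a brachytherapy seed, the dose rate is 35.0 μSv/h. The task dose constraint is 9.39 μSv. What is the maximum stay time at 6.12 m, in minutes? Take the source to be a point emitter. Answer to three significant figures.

186 min

By the inverse-square law, rate at 6.12 m:
35.0 × (1.80/6.12)² = 35.0 × 0.08651 = 3.028 μSv/h.
Stay time = 9.39 μSv ÷ 3.028 μSv/h = 3.101 h = 186.1 min.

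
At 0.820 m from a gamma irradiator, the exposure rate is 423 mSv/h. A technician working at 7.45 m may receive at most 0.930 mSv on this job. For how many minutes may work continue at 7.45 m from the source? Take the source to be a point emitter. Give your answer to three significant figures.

10.9 min

Applying the 1/r² law, rate at 7.45 m:
423 × (0.820/7.45)² = 423 × 0.01211 = 5.123 mSv/h.
Stay time = 0.930 mSv ÷ 5.123 mSv/h = 0.1815 h = 10.89 min.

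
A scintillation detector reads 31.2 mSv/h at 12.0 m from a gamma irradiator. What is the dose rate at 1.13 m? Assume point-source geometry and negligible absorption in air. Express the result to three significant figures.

3520 mSv/h

Applying the 1/r² law, the rate at 1.13 m is
(12.0/1.13)² = 112.8, so 31.2 × 112.8 = 3519 mSv/h.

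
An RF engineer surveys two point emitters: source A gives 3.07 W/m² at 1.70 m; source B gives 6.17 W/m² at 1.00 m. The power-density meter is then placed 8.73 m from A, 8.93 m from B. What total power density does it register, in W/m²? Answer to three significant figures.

Each source contributes Iᵢ·(dᵢ/rᵢ)²; contributions add.
A: 3.07 × (1.70/8.73)² = 0.1164 W/m²
B: 6.17 × (1.00/8.93)² = 0.07737 W/m²
Total = 0.1164 + 0.07737 = 0.1938 W/m².

0.194 W/m²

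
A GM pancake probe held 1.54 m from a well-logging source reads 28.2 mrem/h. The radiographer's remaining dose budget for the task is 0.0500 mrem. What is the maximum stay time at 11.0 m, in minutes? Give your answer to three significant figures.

Since intensity falls as 1/r², rate at 11.0 m:
28.2 × (1.54/11.0)² = 28.2 × 0.01960 = 0.5527 mrem/h.
Stay time = 0.0500 mrem ÷ 0.5527 mrem/h = 0.09046 h = 5.428 min.

5.43 min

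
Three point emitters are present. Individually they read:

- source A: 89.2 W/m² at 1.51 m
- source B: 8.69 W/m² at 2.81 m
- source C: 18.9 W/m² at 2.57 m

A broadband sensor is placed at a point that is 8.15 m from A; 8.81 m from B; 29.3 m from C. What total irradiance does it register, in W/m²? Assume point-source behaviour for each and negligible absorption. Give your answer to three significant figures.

4.09 W/m²

By superposition, sum each source's inverse-square contribution:
A: 89.2 × (1.51/8.15)² = 3.062 W/m²
B: 8.69 × (2.81/8.81)² = 0.8841 W/m²
C: 18.9 × (2.57/29.3)² = 0.1454 W/m²
Total = 3.062 + 0.8841 + 0.1454 = 4.091 W/m².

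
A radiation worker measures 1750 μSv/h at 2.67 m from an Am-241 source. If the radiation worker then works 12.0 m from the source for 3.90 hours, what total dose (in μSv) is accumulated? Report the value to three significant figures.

Since intensity falls as 1/r², rate at 12.0 m:
1750 × (2.67/12.0)² = 1750 × 0.04951 = 86.64 μSv/h.
Dose = rate × time = 86.64 μSv/h × 3.900 h = 337.9 μSv.

338 μSv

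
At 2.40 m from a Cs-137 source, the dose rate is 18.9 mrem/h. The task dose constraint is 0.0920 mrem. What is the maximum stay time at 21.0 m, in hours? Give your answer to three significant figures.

Intensity scales as (d₁/d₂)², so rate at 21.0 m:
(2.40/21.0)² = 0.01306, so 18.9 × 0.01306 = 0.2468 mrem/h.
Stay time = 0.0920 mrem ÷ 0.2468 mrem/h = 0.3728 h.

0.373 h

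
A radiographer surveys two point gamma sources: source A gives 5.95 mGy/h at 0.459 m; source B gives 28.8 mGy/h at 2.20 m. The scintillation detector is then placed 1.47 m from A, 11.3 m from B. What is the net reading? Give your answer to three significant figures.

1.67 mGy/h

Each source contributes Iᵢ·(dᵢ/rᵢ)²; contributions add.
A: 5.95 × (0.459/1.47)² = 0.5801 mGy/h
B: 28.8 × (2.20/11.3)² = 1.092 mGy/h
Total = 0.5801 + 1.092 = 1.672 mGy/h.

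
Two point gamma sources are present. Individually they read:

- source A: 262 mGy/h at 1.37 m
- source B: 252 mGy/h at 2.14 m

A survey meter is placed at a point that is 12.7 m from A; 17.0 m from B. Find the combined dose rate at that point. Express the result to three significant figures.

Each source contributes Iᵢ·(dᵢ/rᵢ)²; contributions add.
A: 262 × (1.37/12.7)² = 3.049 mGy/h
B: 252 × (2.14/17.0)² = 3.993 mGy/h
Total = 3.049 + 3.993 = 7.042 mGy/h.

7.04 mGy/h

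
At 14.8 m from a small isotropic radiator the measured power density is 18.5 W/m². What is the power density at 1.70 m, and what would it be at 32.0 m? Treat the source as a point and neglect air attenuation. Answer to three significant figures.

1400 W/m²; 3.96 W/m²

Since intensity falls as 1/r²,
At 1.70 m: (14.8/1.70)² = 75.79, so 18.5 × 75.79 = 1402 W/m²
At 32.0 m: 1402 × (1.70/32.0)² = 1402 × 0.002822 = 3.956 W/m².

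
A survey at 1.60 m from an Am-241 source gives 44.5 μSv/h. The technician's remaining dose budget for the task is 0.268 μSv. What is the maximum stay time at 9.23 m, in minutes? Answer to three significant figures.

12.0 min

Since intensity falls as 1/r², rate at 9.23 m:
44.5 × (1.60/9.23)² = 44.5 × 0.03005 = 1.337 μSv/h.
Stay time = 0.268 μSv ÷ 1.337 μSv/h = 0.2004 h = 12.02 min.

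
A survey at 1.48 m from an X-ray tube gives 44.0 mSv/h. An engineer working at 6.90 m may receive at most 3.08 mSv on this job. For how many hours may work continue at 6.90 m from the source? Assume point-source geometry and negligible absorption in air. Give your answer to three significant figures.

1.52 h

Intensity scales as (d₁/d₂)², so rate at 6.90 m:
(1.48/6.90)² = 0.04601, so 44.0 × 0.04601 = 2.024 mSv/h.
Stay time = 3.08 mSv ÷ 2.024 mSv/h = 1.522 h.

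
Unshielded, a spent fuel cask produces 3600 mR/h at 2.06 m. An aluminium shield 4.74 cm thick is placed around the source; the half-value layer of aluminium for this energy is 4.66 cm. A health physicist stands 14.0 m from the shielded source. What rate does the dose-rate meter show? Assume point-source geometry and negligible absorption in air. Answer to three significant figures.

Distance alone: 3600 × (2.06/14.0)² = 3600 × 0.02165 = 77.94 mR/h.
Shield: 4.74/4.66 = 1.017 half-value layers → attenuation 2^(−1.017) = 0.4941.
Combined: 77.94 × 0.4941 = 38.51 mR/h.

38.5 mR/h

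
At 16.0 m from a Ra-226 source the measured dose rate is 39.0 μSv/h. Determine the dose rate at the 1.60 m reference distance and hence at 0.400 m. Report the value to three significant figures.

Since intensity falls as 1/r²,
At 1.60 m: (16.0/1.60)² = 100.0, so 39.0 × 100.0 = 3900 μSv/h
At 0.400 m: (1.60/0.400)² = 16.00, so 3900 × 16.00 = 62400 μSv/h.

3900 μSv/h; 62400 μSv/h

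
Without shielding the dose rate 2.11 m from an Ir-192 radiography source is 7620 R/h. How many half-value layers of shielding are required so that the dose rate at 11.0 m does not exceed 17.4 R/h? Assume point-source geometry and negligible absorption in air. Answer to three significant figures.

At 11.0 m, distance alone gives (2.11/11.0)² = 0.03679, so 7620 × 0.03679 = 280.3 R/h.
Further attenuation needed: 280.3/17.4 = 16.11.
n = log₂(16.11) = 4.010 half-value layers.

4.01 half-value layers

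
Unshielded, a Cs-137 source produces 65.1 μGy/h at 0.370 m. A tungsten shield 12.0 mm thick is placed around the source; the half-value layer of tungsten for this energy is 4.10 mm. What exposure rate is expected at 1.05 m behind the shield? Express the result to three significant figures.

Distance alone: 65.1 × (0.370/1.05)² = 65.1 × 0.1242 = 8.085 μGy/h.
Shield: 12.0/4.10 = 2.927 half-value layers → attenuation 2^(−2.927) = 0.1315.
Combined: 8.085 × 0.1315 = 1.063 μGy/h.

1.06 μGy/h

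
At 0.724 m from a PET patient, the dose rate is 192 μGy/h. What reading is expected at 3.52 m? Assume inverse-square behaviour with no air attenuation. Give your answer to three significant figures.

Using I₁d₁² = I₂d₂², the rate at 3.52 m is
192 × (0.724/3.52)² = 192 × 0.04231 = 8.124 μGy/h.

8.12 μGy/h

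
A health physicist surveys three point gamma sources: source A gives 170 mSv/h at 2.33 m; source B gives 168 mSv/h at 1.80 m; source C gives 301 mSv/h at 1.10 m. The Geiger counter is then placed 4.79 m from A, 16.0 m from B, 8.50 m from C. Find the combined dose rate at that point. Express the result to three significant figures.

47.4 mSv/h

Each source contributes Iᵢ·(dᵢ/rᵢ)²; contributions add.
A: 170 × (2.33/4.79)² = 40.22 mSv/h
B: 168 × (1.80/16.0)² = 2.126 mSv/h
C: 301 × (1.10/8.50)² = 5.041 mSv/h
Total = 40.22 + 2.126 + 5.041 = 47.39 mSv/h.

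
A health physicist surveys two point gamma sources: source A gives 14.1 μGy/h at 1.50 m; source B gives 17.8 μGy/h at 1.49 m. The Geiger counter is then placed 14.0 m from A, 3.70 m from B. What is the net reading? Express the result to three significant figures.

3.05 μGy/h

Each source contributes Iᵢ·(dᵢ/rᵢ)²; contributions add.
A: 14.1 × (1.50/14.0)² = 0.1619 μGy/h
B: 17.8 × (1.49/3.70)² = 2.887 μGy/h
Total = 0.1619 + 2.887 = 3.049 μGy/h.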